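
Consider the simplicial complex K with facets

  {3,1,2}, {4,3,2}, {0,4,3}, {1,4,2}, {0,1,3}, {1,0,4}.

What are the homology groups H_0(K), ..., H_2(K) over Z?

Order the vertices as 0 < 1 < 2 < 3 < 4. Listing each simplex with vertices in this order, K has dimension 2 with simplices:

  0-simplices (5): [0], [1], [2], [3], [4]
  1-simplices (9): [0,1], [0,3], [0,4], [1,2], [1,3], [1,4], [2,3], [2,4], [3,4]
  2-simplices (6): [0,1,3], [0,1,4], [0,3,4], [1,2,3], [1,2,4], [2,3,4]

Hence C_0 ≅ Z^5, C_1 ≅ Z^9, C_2 ≅ Z^6.

∂_1: C_1 → C_0 maps an edge to its endpoints' difference, ∂[p,q] = q − p.
This gives a 5×9 integer matrix of rank 4; reducing to Smith normal form yields diagonal entries (1,1,1,1).

The boundary map ∂_2: C_2 → C_1 sends each 2-simplex [p,q,r] to [q,r] − [p,r] + [p,q]. For instance
  ∂[0,1,4] = [1,4] − [0,4] + [0,1],
  ∂[2,3,4] = [3,4] − [2,4] + [2,3].
The resulting 9×6 matrix has rank 5, and its Smith normal form has invariant factors (1,1,1,1,1).

Computing H_k = (kernel of ∂_k) / (image of ∂_{k+1}):

  H_0: rank C_0 − rank ∂_1 = 5 − 4 = 1, and the invariant factors of ∂_1 are all 1, so H_0 ≅ Z.
  H_1: rank ker ∂_1 − rank ∂_2 = (9 − 4) − 5 = 0, and the invariant factors of ∂_2 are all 1, so H_1 ≅ 0.
  H_2: rank ker ∂_2 − rank ∂_3 = (6 − 5) − 0 = 1, and there is no ∂_3, so H_2 ≅ Z.

(K is a triangulation of the 2-sphere S^2.)

H_0 = Z,  H_1 = 0,  H_2 = Z.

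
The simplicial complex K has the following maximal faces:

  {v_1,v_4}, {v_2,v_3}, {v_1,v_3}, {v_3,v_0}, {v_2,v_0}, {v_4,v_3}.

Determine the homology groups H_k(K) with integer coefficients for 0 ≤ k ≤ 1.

We work with the vertex ordering v_0 < v_1 < v_2 < v_3 < v_4. The simplices of K, each written with vertices in increasing order, are:

  0-simplices (5): [v_0], [v_1], [v_2], [v_3], [v_4]
  1-simplices (6): [v_0,v_2], [v_0,v_3], [v_1,v_3], [v_1,v_4], [v_2,v_3], [v_3,v_4]

Hence C_0 ≅ Z^5, C_1 ≅ Z^6.

∂_1: C_1 → C_0 sends each edge [p,q] (with p < q) to q − p.
The resulting 5×6 matrix has rank 4, and its Smith normal form has invariant factors (1,1,1,1).

Now H_k = ker ∂_k / im ∂_{k+1}, so:

  H_0: rank C_0 − rank ∂_1 = 5 − 4 = 1, and the invariant factors of ∂_1 are all 1, so H_0 = Z.
  H_1: rank ker ∂_1 − rank ∂_2 = (6 − 4) − 0 = 2, and there is no ∂_2, so H_1 = Z^2.

H_0 ≅ Z,  H_1 ≅ Z^2.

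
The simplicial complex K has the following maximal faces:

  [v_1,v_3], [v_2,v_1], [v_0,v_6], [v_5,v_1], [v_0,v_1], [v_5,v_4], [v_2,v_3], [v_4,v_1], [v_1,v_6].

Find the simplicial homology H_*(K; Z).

Take the total order v_0 < v_1 < v_2 < v_3 < v_4 < v_5 < v_6 on the vertex set. Then K (dimension 1) consists of the simplices:

  0-simplices (7): [v_0], [v_1], [v_2], [v_3], [v_4], [v_5], [v_6]
  1-simplices (9): [v_0,v_1], [v_0,v_6], [v_1,v_2], [v_1,v_3], [v_1,v_4], [v_1,v_5], [v_1,v_6], [v_2,v_3], [v_4,v_5]

giving chain groups C_0 ≅ Z^7, C_1 ≅ Z^9.

Boundary ∂_1: C_1 → C_0 sends each edge [p,q] (with p < q) to q − p. For instance
  ∂[v_0,v_6] = [v_6] − [v_0].
As a 7×9 matrix over Z this has rank 6, with invariant factors (1,1,1,1,1,1).

Reading off H_k = ker ∂_k / im ∂_{k+1}:

  H_0: rank C_0 − rank ∂_1 = 7 − 6 = 1, and the invariant factors of ∂_1 are all 1, so H_0 = Z.
  H_1: rank ker ∂_1 − rank ∂_2 = (9 − 6) − 0 = 3, and there is no ∂_2, so H_1 = Z^3.

(K is a triangulation of a wedge of 3 circles.)

H_0 ≅ Z,  H_1 ≅ Z^3.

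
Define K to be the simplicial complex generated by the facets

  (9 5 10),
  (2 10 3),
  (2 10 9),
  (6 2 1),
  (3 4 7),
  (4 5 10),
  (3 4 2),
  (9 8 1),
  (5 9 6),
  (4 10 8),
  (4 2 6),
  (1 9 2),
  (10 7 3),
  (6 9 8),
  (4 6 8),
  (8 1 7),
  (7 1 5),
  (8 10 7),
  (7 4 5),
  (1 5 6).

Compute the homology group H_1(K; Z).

Fix the vertex order 1 < 2 < 3 < 4 < 5 < 6 < 7 < 8 < 9 < 10 and write every simplex with vertices in increasing order. Then dim K = 2 and the simplices of K are:

  0-simplices (10): [1], [2], [3], [4], [5], [6], [7], [8], [9], [10]
  1-simplices (30): (30 of them)
  2-simplices (20): (20 of them)

Hence C_0 ≅ Z^10, C_1 ≅ Z^30, C_2 ≅ Z^20.

∂_1: C_1 → C_0 is given by ∂[p,q] = [q] − [p].
The 10×30 boundary matrix has rank 9 and Smith normal form diag(1,1,1,1,1,1,1,1,1).

Boundary ∂_2: C_2 → C_1 sends each 2-simplex [p,q,r] to [q,r] − [p,r] + [p,q]. For instance
  ∂[5,9,10] = [9,10] − [5,10] + [5,9],
  ∂[4,5,7] = [5,7] − [4,7] + [4,5].
As a 30×20 matrix over Z this has rank 20, with invariant factors (1,1,1,1,1,1,1,1,1,1,1,1,1,1,1,1,1,1,1,2).

Now H_k = ker ∂_k / im ∂_{k+1}, so:

  H_1: rank ker ∂_1 − rank ∂_2 = (30 − 9) − 20 = 1, and ∂_2 has invariant factor 2 > 1, so H_1 ≅ Z ⊕ Z/2Z.

H_1 = Z ⊕ Z/2Z.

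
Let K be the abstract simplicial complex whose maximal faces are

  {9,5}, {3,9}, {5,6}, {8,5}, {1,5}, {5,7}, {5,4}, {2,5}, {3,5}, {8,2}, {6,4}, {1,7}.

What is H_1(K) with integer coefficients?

H_1 = Z^4.

Take the total order 1 < 2 < 3 < 4 < 5 < 6 < 7 < 8 < 9 on the vertex set. Then K (dimension 1) consists of the simplices:

  0-simplices (9): [1], [2], [3], [4], [5], [6], [7], [8], [9]
  1-simplices (12): [1,5], [1,7], [2,5], [2,8], [3,5], [3,9], [4,5], [4,6], [5,6], [5,7], [5,8], [5,9]

Hence C_0 ≅ Z^9, C_1 ≅ Z^12.

∂_1: C_1 → C_0 sends each edge [p,q] (with p < q) to q − p.
This gives a 9×12 integer matrix of rank 8; reducing to Smith normal form yields diagonal entries (1,1,1,1,1,1,1,1).

From H_k ≅ ker(∂_k) / im(∂_{k+1}) we obtain:

  H_1: rank ker ∂_1 − rank ∂_2 = (12 − 8) − 0 = 4, and there is no ∂_2, so H_1 ≅ Z^4.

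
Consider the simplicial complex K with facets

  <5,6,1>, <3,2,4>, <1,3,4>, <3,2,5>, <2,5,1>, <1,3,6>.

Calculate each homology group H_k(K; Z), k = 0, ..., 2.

H_0 ≅ Z,  H_1 ≅ Z,  H_2 = 0.

Order the vertices as 1 < 2 < 3 < 4 < 5 < 6. Listing each simplex with vertices in this order, K has dimension 2 with simplices:

  0-simplices (6): [1], [2], [3], [4], [5], [6]
  1-simplices (12): [1,2], [1,3], [1,4], [1,5], [1,6], [2,3], [2,4], [2,5], [3,4], [3,5], [3,6], [5,6]
  2-simplices (6): [1,2,5], [1,3,4], [1,3,6], [1,5,6], [2,3,4], [2,3,5]

giving chain groups C_0 ≅ Z^6, C_1 ≅ Z^12, C_2 ≅ Z^6.

Boundary ∂_1: C_1 → C_0 sends each edge [p,q] (with p < q) to q − p.
As a 6×12 matrix over Z this has rank 5, with invariant factors (1,1,1,1,1).

The boundary map ∂_2: C_2 → C_1 acts by ∂[p,q,r] = [q,r] − [p,r] + [p,q]. For instance
  ∂[1,2,5] = [2,5] − [1,5] + [1,2],
  ∂[2,3,5] = [3,5] − [2,5] + [2,3].
This gives a 12×6 integer matrix of rank 6; reducing to Smith normal form yields diagonal entries (1,1,1,1,1,1).

Reading off H_k = ker ∂_k / im ∂_{k+1}:

  H_0: rank C_0 − rank ∂_1 = 6 − 5 = 1, and the invariant factors of ∂_1 are all 1, so H_0 ≅ Z.
  H_1: rank ker ∂_1 − rank ∂_2 = (12 − 5) − 6 = 1, and the invariant factors of ∂_2 are all 1, so H_1 ≅ Z.
  H_2: rank ker ∂_2 − rank ∂_3 = (6 − 6) − 0 = 0, and there is no ∂_3, so H_2 ≅ 0.

As a check, the Euler characteristic is 6 − 12 + 6 = 0, which agrees with 1 − 1 + 0 = 0.
(K is a triangulation of the cylinder S^1 x I.)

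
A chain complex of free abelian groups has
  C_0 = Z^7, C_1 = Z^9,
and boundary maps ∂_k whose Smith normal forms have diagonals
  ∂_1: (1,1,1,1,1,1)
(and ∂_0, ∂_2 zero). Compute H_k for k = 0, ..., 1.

H_0 = Z,  H_1 = Z^3.

H_0: b_0 = 7 − 0 − 6 = 1; torsion from ∂_1 factors > 1: none. So H_0 = Z.
H_1: b_1 = 9 − 6 − 0 = 3; torsion from ∂_2 factors > 1: none. So H_1 = Z^3.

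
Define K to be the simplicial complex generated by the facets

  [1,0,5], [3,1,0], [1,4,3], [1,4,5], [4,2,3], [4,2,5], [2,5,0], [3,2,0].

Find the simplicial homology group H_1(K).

H_1 = 0.

Order the vertices as 0 < 1 < 2 < 3 < 4 < 5. Listing each simplex with vertices in this order, K has dimension 2 with simplices:

  0-simplices (6): [0], [1], [2], [3], [4], [5]
  1-simplices (12): [0,1], [0,2], [0,3], [0,5], [1,3], [1,4], [1,5], [2,3], [2,4], [2,5], [3,4], [4,5]
  2-simplices (8): [0,1,3], [0,1,5], [0,2,3], [0,2,5], [1,3,4], [1,4,5], [2,3,4], [2,4,5]

Hence C_0 ≅ Z^6, C_1 ≅ Z^12, C_2 ≅ Z^8.

Boundary ∂_1: C_1 → C_0 is given by ∂[p,q] = [q] − [p].
The 6×12 boundary matrix has rank 5 and Smith normal form diag(1,1,1,1,1).

∂_2: C_2 → C_1 acts by ∂[p,q,r] = [q,r] − [p,r] + [p,q]. For instance
  ∂[1,3,4] = [3,4] − [1,4] + [1,3],
  ∂[0,2,5] = [2,5] − [0,5] + [0,2].
The 12×8 boundary matrix has rank 7 and Smith normal form diag(1,1,1,1,1,1,1).

Now H_k = ker ∂_k / im ∂_{k+1}, so:

  H_1: rank ker ∂_1 − rank ∂_2 = (12 − 5) − 7 = 0, and the invariant factors of ∂_2 are all 1, so H_1 = 0.

(K is a triangulation of the 2-sphere S^2.)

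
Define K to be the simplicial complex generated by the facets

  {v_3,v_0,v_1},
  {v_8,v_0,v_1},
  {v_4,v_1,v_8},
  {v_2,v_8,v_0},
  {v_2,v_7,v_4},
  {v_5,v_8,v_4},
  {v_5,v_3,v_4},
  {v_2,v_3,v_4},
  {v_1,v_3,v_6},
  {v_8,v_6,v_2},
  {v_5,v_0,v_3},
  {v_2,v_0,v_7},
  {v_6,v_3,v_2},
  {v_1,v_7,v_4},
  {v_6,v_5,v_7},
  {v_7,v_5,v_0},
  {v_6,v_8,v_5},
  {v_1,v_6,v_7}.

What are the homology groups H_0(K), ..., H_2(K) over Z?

K has 9 vertices, 27 edges, 18 triangles.
rank ∂_0 = 0, rank ∂_1 = 8 ⇒ b_0 = 9 − 0 − 8 = 1; all invariant factors of ∂_1 are 1 so no torsion. So H_0 ≅ Z.
rank ∂_1 = 8, rank ∂_2 = 17 ⇒ b_1 = 27 − 8 − 17 = 2; all invariant factors of ∂_2 are 1 so no torsion. So H_1 ≅ Z^2.
rank ∂_2 = 17, rank ∂_3 = 0 ⇒ b_2 = 18 − 17 − 0 = 1. So H_2 ≅ Z.

H_0 = Z,  H_1 = Z^2,  H_2 = Z.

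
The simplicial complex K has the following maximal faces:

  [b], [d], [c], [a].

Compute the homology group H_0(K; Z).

H_0 = Z^4.

Fix the vertex order a < b < c < d and write every simplex with vertices in increasing order. Then dim K = 0 and the simplices of K are:

  0-simplices (4): a, b, c, d

Hence C_0 ≅ Z^4.

Reading off H_k = ker ∂_k / im ∂_{k+1}:

  H_0: rank C_0 − rank ∂_1 = 4 − 0 = 4, and there is no ∂_1, so H_0 = Z^4.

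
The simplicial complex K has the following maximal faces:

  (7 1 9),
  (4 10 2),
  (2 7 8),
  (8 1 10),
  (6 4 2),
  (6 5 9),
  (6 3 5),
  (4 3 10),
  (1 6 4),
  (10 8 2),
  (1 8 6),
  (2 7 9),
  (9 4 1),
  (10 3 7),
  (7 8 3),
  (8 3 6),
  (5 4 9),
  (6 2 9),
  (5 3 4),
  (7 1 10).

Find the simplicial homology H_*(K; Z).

K has 10 vertices, 30 edges, 20 triangles.
rank ∂_0 = 0, rank ∂_1 = 9 ⇒ b_0 = 10 − 0 − 9 = 1; all invariant factors of ∂_1 are 1 so no torsion. So H_0 = Z.
rank ∂_1 = 9, rank ∂_2 = 20 ⇒ b_1 = 30 − 9 − 20 = 1; ∂_2 has invariant factor(s) [2] giving torsion. So H_1 = Z ⊕ Z/2.
rank ∂_2 = 20, rank ∂_3 = 0 ⇒ b_2 = 20 − 20 − 0 = 0. So H_2 = 0.

H_0 ≅ Z,  H_1 ≅ Z ⊕ Z/2,  H_2 = 0.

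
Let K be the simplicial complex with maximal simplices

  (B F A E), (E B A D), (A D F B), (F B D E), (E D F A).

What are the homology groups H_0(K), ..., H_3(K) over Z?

K has 5 vertices, 10 edges, 10 triangles, 5 3-simplices.
rank ∂_0 = 0, rank ∂_1 = 4 ⇒ b_0 = 5 − 0 − 4 = 1; all invariant factors of ∂_1 are 1 so no torsion. So H_0 ≅ Z.
rank ∂_1 = 4, rank ∂_2 = 6 ⇒ b_1 = 10 − 4 − 6 = 0; all invariant factors of ∂_2 are 1 so no torsion. So H_1 ≅ 0.
rank ∂_2 = 6, rank ∂_3 = 4 ⇒ b_2 = 10 − 6 − 4 = 0; all invariant factors of ∂_3 are 1 so no torsion. So H_2 ≅ 0.
rank ∂_3 = 4, rank ∂_4 = 0 ⇒ b_3 = 5 − 4 − 0 = 1. So H_3 ≅ Z.

H_0 ≅ Z,  H_1 = 0,  H_2 = 0,  H_3 ≅ Z.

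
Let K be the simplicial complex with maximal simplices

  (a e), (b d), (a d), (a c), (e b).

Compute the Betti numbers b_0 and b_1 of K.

b_0 = 1, b_1 = 1.

Order the vertices as a < b < c < d < e. Listing each simplex with vertices in this order, K has dimension 1 with simplices:

  0-simplices (5): a, b, c, d, e
  1-simplices (5): ac, ad, ae, bd, be

Hence C_0 ≅ Z^5, C_1 ≅ Z^5.

∂_1: C_1 → C_0 sends each edge [p,q] (with p < q) to q − p. For instance
  ∂ad = d − a.
The 5×5 boundary matrix has rank 4 and Smith normal form diag(1,1,1,1).

Now H_k = ker ∂_k / im ∂_{k+1}, so:

  H_0: rank C_0 − rank ∂_1 = 5 − 4 = 1, and the invariant factors of ∂_1 are all 1, so H_0 = Z.
  H_1: rank ker ∂_1 − rank ∂_2 = (5 − 4) − 0 = 1, and there is no ∂_2, so H_1 = Z.

As a check, the Euler characteristic is 5 − 5 = 0, which agrees with 1 − 1 = 0.

Hence the Betti numbers are b_0 = 1, b_1 = 1.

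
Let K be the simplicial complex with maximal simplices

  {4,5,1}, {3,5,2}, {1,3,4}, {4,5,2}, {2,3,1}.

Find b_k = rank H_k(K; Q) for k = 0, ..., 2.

b_0 = 1, b_1 = 1, b_2 = 0.

K has 5 vertices, 10 edges, 5 triangles.
rank ∂_0 = 0, rank ∂_1 = 4 ⇒ b_0 = 5 − 0 − 4 = 1; all invariant factors of ∂_1 are 1 so no torsion. So H_0 ≅ Z.
rank ∂_1 = 4, rank ∂_2 = 5 ⇒ b_1 = 10 − 4 − 5 = 1; all invariant factors of ∂_2 are 1 so no torsion. So H_1 ≅ Z.
rank ∂_2 = 5, rank ∂_3 = 0 ⇒ b_2 = 5 − 5 − 0 = 0. So H_2 ≅ 0.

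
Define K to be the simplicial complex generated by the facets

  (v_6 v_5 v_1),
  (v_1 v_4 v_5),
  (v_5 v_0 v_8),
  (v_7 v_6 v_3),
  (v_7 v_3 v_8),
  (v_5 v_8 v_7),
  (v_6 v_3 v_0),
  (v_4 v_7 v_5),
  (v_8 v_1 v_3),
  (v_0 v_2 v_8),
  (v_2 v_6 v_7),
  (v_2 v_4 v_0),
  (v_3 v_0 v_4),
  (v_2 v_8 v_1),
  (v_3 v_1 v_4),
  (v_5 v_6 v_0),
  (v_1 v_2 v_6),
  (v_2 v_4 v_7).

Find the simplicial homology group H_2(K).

H_2 = Z.

Order the vertices as v_0 < v_1 < v_2 < v_3 < v_4 < v_5 < v_6 < v_7 < v_8. Listing each simplex with vertices in this order, K has dimension 2 with simplices:

  0-simplices (9): [v_0], [v_1], [v_2], [v_3], [v_4], [v_5], [v_6], [v_7], [v_8]
  1-simplices (27): (27 of them)
  2-simplices (18): (18 of them)

Hence C_0 ≅ Z^9, C_1 ≅ Z^27, C_2 ≅ Z^18.

Boundary ∂_1: C_1 → C_0 is given by ∂[p,q] = [q] − [p].
This gives a 9×27 integer matrix of rank 8; reducing to Smith normal form yields diagonal entries (1,1,1,1,1,1,1,1).

∂_2: C_2 → C_1 sends each 2-simplex [p,q,r] to [q,r] − [p,r] + [p,q]. For instance
  ∂[v_1,v_2,v_8] = [v_2,v_8] − [v_1,v_8] + [v_1,v_2],
  ∂[v_1,v_4,v_5] = [v_4,v_5] − [v_1,v_5] + [v_1,v_4].
As a 27×18 matrix over Z this has rank 17, with invariant factors (1,1,1,1,1,1,1,1,1,1,1,1,1,1,1,1,1).

Computing H_k = (kernel of ∂_k) / (image of ∂_{k+1}):

  H_2: rank ker ∂_2 − rank ∂_3 = (18 − 17) − 0 = 1, and there is no ∂_3, so H_2 ≅ Z.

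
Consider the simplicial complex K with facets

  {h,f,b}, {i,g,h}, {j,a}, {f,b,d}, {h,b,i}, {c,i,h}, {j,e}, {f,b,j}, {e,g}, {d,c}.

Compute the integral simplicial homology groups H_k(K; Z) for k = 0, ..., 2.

Order the vertices as a < b < c < d < e < f < g < h < i < j. Listing each simplex with vertices in this order, K has dimension 2 with simplices:

  0-simplices (10): a, b, c, d, e, f, g, h, i, j
  1-simplices (17): aj, bd, bf, bh, bi, bj, cd, ch, ci, df, eg, ej, fh, fj, gh, gi, hi
  2-simplices (6): bdf, bfh, bfj, bhi, chi, ghi

giving chain groups C_0 ≅ Z^10, C_1 ≅ Z^17, C_2 ≅ Z^6.

∂_1: C_1 → C_0 sends each edge [p,q] (with p < q) to q − p.
The 10×17 boundary matrix has rank 9 and Smith normal form diag(1,1,1,1,1,1,1,1,1).

∂_2: C_2 → C_1 maps a triangle to the signed sum of its edges. For instance
  ∂ghi = hi − gi + gh,
  ∂bhi = hi − bi + bh.
The 17×6 boundary matrix has rank 6 and Smith normal form diag(1,1,1,1,1,1).

Computing H_k = (kernel of ∂_k) / (image of ∂_{k+1}):

  H_0: rank C_0 − rank ∂_1 = 10 − 9 = 1, and the invariant factors of ∂_1 are all 1, so H_0 = Z.
  H_1: rank ker ∂_1 − rank ∂_2 = (17 − 9) − 6 = 2, and the invariant factors of ∂_2 are all 1, so H_1 = Z^2.
  H_2: rank ker ∂_2 − rank ∂_3 = (6 − 6) − 0 = 0, and there is no ∂_3, so H_2 = 0.

H_0 ≅ Z,  H_1 ≅ Z^2,  H_2 = 0.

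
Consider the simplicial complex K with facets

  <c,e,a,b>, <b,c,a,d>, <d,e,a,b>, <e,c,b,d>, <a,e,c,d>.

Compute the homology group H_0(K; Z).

H_0 = Z.

Order the vertices as a < b < c < d < e. Listing each simplex with vertices in this order, K has dimension 3 with simplices:

  0-simplices (5): a, b, c, d, e
  1-simplices (10): ab, ac, ad, ae, bc, bd, be, cd, ce, de
  2-simplices (10): abc, abd, abe, acd, ace, ade, bcd, bce, bde, cde
  3-simplices (5): abcd, abce, abde, acde, bcde

Hence C_0 ≅ Z^5, C_1 ≅ Z^10, C_2 ≅ Z^10, C_3 ≅ Z^5.

The boundary map ∂_1: C_1 → C_0 maps an edge to its endpoints' difference, ∂[p,q] = q − p. For instance
  ∂bd = d − b.
As a 5×10 matrix over Z this has rank 4, with invariant factors (1,1,1,1).

Boundary ∂_2: C_2 → C_1 sends each 2-simplex [p,q,r] to [q,r] − [p,r] + [p,q]. For instance
  ∂cde = de − ce + cd,
  ∂bce = ce − be + bc.
The 10×10 boundary matrix has rank 6 and Smith normal form diag(1,1,1,1,1,1).

∂_3: C_3 → C_2 sends each 3-simplex σ to the alternating sum Σ_i (−1)^i (σ with its i-th vertex removed). For instance
  ∂abcd = bcd − acd + abd − abc,
  ∂abce = bce − ace + abe − abc.
The 10×5 boundary matrix has rank 4 and Smith normal form diag(1,1,1,1).

From H_k ≅ ker(∂_k) / im(∂_{k+1}) we obtain:

  H_0: rank C_0 − rank ∂_1 = 5 − 4 = 1, and the invariant factors of ∂_1 are all 1, so H_0 ≅ Z.

(K is a triangulation of the 3-sphere S^3.)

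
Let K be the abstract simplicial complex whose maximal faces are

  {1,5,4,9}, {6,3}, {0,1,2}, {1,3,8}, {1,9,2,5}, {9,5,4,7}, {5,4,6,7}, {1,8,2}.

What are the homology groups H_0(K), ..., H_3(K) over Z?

H_0 ≅ Z,  H_1 ≅ Z,  H_2 = 0,  H_3 = 0.

K has 10 vertices, 22 edges, 16 triangles, 4 3-simplices.
rank ∂_0 = 0, rank ∂_1 = 9 ⇒ b_0 = 10 − 0 − 9 = 1; all invariant factors of ∂_1 are 1 so no torsion. So H_0 ≅ Z.
rank ∂_1 = 9, rank ∂_2 = 12 ⇒ b_1 = 22 − 9 − 12 = 1; all invariant factors of ∂_2 are 1 so no torsion. So H_1 ≅ Z.
rank ∂_2 = 12, rank ∂_3 = 4 ⇒ b_2 = 16 − 12 − 4 = 0; all invariant factors of ∂_3 are 1 so no torsion. So H_2 ≅ 0.
rank ∂_3 = 4, rank ∂_4 = 0 ⇒ b_3 = 4 − 4 − 0 = 0. So H_3 ≅ 0.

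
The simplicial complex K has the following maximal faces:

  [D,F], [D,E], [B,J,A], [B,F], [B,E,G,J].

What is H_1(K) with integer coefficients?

We work with the vertex ordering A < B < D < E < F < G < J. The simplices of K, each written with vertices in increasing order, are:

  0-simplices (7): A, B, D, E, F, G, J
  1-simplices (11): AB, AJ, BE, BF, BG, BJ, DE, DF, EG, EJ, GJ
  2-simplices (5): ABJ, BEG, BEJ, BGJ, EGJ
  3-simplices (1): BEGJ

Hence C_0 ≅ Z^7, C_1 ≅ Z^11, C_2 ≅ Z^5, C_3 ≅ Z^1.

Boundary ∂_1: C_1 → C_0 sends each edge [p,q] (with p < q) to q − p.
The 7×11 boundary matrix has rank 6 and Smith normal form diag(1,1,1,1,1,1).

∂_2: C_2 → C_1 acts by ∂[p,q,r] = [q,r] − [p,r] + [p,q]. For instance
  ∂ABJ = BJ − AJ + AB,
  ∂BEG = EG − BG + BE.
The 11×5 boundary matrix has rank 4 and Smith normal form diag(1,1,1,1).

∂_3: C_3 → C_2 sends each 3-simplex σ to the alternating sum Σ_i (−1)^i (σ with its i-th vertex removed). For instance
  ∂BEGJ = EGJ − BGJ + BEJ − BEG.
This gives a 5×1 integer matrix of rank 1; reducing to Smith normal form yields diagonal entries (1).

Computing H_k = (kernel of ∂_k) / (image of ∂_{k+1}):

  H_1: rank ker ∂_1 − rank ∂_2 = (11 − 6) − 4 = 1, and the invariant factors of ∂_2 are all 1, so H_1 ≅ Z.

H_1 = Z.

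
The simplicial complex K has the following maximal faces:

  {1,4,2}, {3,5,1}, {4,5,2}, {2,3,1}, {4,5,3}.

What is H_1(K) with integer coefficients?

H_1 ≅ Z.

K has 5 vertices, 10 edges, 5 triangles.
rank ∂_1 = 4, rank ∂_2 = 5 ⇒ b_1 = 10 − 4 − 5 = 1; all invariant factors of ∂_2 are 1 so no torsion. So H_1 = Z.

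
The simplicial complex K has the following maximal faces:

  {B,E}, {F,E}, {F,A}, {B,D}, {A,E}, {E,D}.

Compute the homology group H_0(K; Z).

H_0 ≅ Z.

Take the total order A < B < D < E < F on the vertex set. Then K (dimension 1) consists of the simplices:

  0-simplices (5): A, B, D, E, F
  1-simplices (6): AE, AF, BD, BE, DE, EF

Hence C_0 ≅ Z^5, C_1 ≅ Z^6.

∂_1: C_1 → C_0 maps an edge to its endpoints' difference, ∂[p,q] = q − p. For instance
  ∂BD = D − B.
The resulting 5×6 matrix has rank 4, and its Smith normal form has invariant factors (1,1,1,1).

From H_k ≅ ker(∂_k) / im(∂_{k+1}) we obtain:

  H_0: rank C_0 − rank ∂_1 = 5 − 4 = 1, and the invariant factors of ∂_1 are all 1, so H_0 = Z.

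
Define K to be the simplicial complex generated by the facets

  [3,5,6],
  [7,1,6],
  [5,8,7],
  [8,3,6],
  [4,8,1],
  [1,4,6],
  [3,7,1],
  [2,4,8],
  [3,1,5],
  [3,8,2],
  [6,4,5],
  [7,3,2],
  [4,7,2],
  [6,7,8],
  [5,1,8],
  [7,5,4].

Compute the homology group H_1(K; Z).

Take the total order 1 < 2 < 3 < 4 < 5 < 6 < 7 < 8 on the vertex set. Then K (dimension 2) consists of the simplices:

  0-simplices (8): [1], [2], [3], [4], [5], [6], [7], [8]
  1-simplices (24): (24 of them)
  2-simplices (16): [1,3,5], [1,3,7], [1,4,6], [1,4,8], [1,5,8], [1,6,7], [2,3,7], [2,3,8], [2,4,7], [2,4,8], [3,5,6], [3,6,8], [4,5,6], [4,5,7], [5,7,8], [6,7,8]

so the chain groups are C_0 ≅ Z^8, C_1 ≅ Z^24, C_2 ≅ Z^16.

∂_1: C_1 → C_0 maps an edge to its endpoints' difference, ∂[p,q] = q − p.
The 8×24 boundary matrix has rank 7 and Smith normal form diag(1,1,1,1,1,1,1).

The boundary map ∂_2: C_2 → C_1 sends each 2-simplex [p,q,r] to [q,r] − [p,r] + [p,q]. For instance
  ∂[5,7,8] = [7,8] − [5,8] + [5,7],
  ∂[4,5,6] = [5,6] − [4,6] + [4,5].
The 24×16 boundary matrix has rank 15 and Smith normal form diag(1,1,1,1,1,1,1,1,1,1,1,1,1,1,1).

From H_k ≅ ker(∂_k) / im(∂_{k+1}) we obtain:

  H_1: rank ker ∂_1 − rank ∂_2 = (24 − 7) − 15 = 2, and the invariant factors of ∂_2 are all 1, so H_1 = Z^2.

H_1 ≅ Z^2.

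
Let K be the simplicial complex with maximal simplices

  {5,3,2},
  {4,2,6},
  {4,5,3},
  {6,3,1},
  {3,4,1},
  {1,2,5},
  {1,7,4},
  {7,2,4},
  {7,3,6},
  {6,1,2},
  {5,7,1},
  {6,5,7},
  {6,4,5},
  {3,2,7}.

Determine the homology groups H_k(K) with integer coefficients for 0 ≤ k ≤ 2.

Fix the vertex order 1 < 2 < 3 < 4 < 5 < 6 < 7 and write every simplex with vertices in increasing order. Then dim K = 2 and the simplices of K are:

  0-simplices (7): [1], [2], [3], [4], [5], [6], [7]
  1-simplices (21): [1,2], [1,3], [1,4], [1,5], [1,6], [1,7], [2,3], [2,4], [2,5], [2,6], [2,7], [3,4], [3,5], [3,6], [3,7], [4,5], [4,6], [4,7], [5,6], [5,7], [6,7]
  2-simplices (14): [1,2,5], [1,2,6], [1,3,4], [1,3,6], [1,4,7], [1,5,7], [2,3,5], [2,3,7], [2,4,6], [2,4,7], [3,4,5], [3,6,7], [4,5,6], [5,6,7]

so the chain groups are C_0 ≅ Z^7, C_1 ≅ Z^21, C_2 ≅ Z^14.

Boundary ∂_1: C_1 → C_0 sends each edge [p,q] (with p < q) to q − p. For instance
  ∂[3,6] = [6] − [3].
The 7×21 boundary matrix has rank 6 and Smith normal form diag(1,1,1,1,1,1).

The boundary map ∂_2: C_2 → C_1 maps a triangle to the signed sum of its edges. For instance
  ∂[1,2,6] = [2,6] − [1,6] + [1,2],
  ∂[2,4,7] = [4,7] − [2,7] + [2,4].
The 21×14 boundary matrix has rank 13 and Smith normal form diag(1,1,1,1,1,1,1,1,1,1,1,1,1).

From H_k ≅ ker(∂_k) / im(∂_{k+1}) we obtain:

  H_0: rank C_0 − rank ∂_1 = 7 − 6 = 1, and the invariant factors of ∂_1 are all 1, so H_0 ≅ Z.
  H_1: rank ker ∂_1 − rank ∂_2 = (21 − 6) − 13 = 2, and the invariant factors of ∂_2 are all 1, so H_1 ≅ Z^2.
  H_2: rank ker ∂_2 − rank ∂_3 = (14 − 13) − 0 = 1, and there is no ∂_3, so H_2 ≅ Z.

As a check, the Euler characteristic is 7 − 21 + 14 = 0, which agrees with 1 − 2 + 1 = 0.

H_0 = Z,  H_1 = Z^2,  H_2 = Z.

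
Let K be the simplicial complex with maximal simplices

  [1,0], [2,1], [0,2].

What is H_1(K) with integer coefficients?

Take the total order 0 < 1 < 2 on the vertex set. Then K (dimension 1) consists of the simplices:

  0-simplices (3): [0], [1], [2]
  1-simplices (3): [0,1], [0,2], [1,2]

Hence C_0 ≅ Z^3, C_1 ≅ Z^3.

The boundary map ∂_1: C_1 → C_0 sends each edge [p,q] (with p < q) to q − p. For instance
  ∂[1,2] = [2] − [1].
The resulting 3×3 matrix has rank 2, and its Smith normal form has invariant factors (1,1).

Computing H_k = (kernel of ∂_k) / (image of ∂_{k+1}):

  H_1: rank ker ∂_1 − rank ∂_2 = (3 − 2) − 0 = 1, and there is no ∂_2, so H_1 ≅ Z.

H_1 ≅ Z.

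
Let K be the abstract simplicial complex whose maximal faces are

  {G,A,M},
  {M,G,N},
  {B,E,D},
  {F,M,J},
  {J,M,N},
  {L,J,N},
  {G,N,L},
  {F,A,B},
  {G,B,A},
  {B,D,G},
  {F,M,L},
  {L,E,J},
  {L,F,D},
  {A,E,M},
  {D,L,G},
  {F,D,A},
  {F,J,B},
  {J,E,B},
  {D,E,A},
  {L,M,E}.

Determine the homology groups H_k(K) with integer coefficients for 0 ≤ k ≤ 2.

H_0 ≅ Z,  H_1 ≅ Z ⊕ Z_2,  H_2 = 0.

K has 10 vertices, 30 edges, 20 triangles.
rank ∂_0 = 0, rank ∂_1 = 9 ⇒ b_0 = 10 − 0 − 9 = 1; all invariant factors of ∂_1 are 1 so no torsion. So H_0 ≅ Z.
rank ∂_1 = 9, rank ∂_2 = 20 ⇒ b_1 = 30 − 9 − 20 = 1; ∂_2 has invariant factor(s) [2] giving torsion. So H_1 ≅ Z ⊕ Z_2.
rank ∂_2 = 20, rank ∂_3 = 0 ⇒ b_2 = 20 − 20 − 0 = 0. So H_2 ≅ 0.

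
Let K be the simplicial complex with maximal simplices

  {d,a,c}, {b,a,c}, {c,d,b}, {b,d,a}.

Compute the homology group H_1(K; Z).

H_1 ≅ 0.

Order the vertices as a < b < c < d. Listing each simplex with vertices in this order, K has dimension 2 with simplices:

  0-simplices (4): a, b, c, d
  1-simplices (6): ab, ac, ad, bc, bd, cd
  2-simplices (4): abc, abd, acd, bcd

giving chain groups C_0 ≅ Z^4, C_1 ≅ Z^6, C_2 ≅ Z^4.

Boundary ∂_1: C_1 → C_0 sends each edge [p,q] (with p < q) to q − p.
The resulting 4×6 matrix has rank 3, and its Smith normal form has invariant factors (1,1,1).

Boundary ∂_2: C_2 → C_1 maps a triangle to the signed sum of its edges. For instance
  ∂acd = cd − ad + ac,
  ∂bcd = cd − bd + bc.
The resulting 6×4 matrix has rank 3, and its Smith normal form has invariant factors (1,1,1).

Now H_k = ker ∂_k / im ∂_{k+1}, so:

  H_1: rank ker ∂_1 − rank ∂_2 = (6 − 3) − 3 = 0, and the invariant factors of ∂_2 are all 1, so H_1 ≅ 0.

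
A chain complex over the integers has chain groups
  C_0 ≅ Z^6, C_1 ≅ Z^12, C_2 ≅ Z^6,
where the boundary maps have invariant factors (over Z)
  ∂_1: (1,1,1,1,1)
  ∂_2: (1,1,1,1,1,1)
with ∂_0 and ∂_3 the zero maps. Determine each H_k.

H_0: b_0 = 6 − 0 − 5 = 1; torsion from ∂_1 factors > 1: none. So H_0 = Z.
H_1: b_1 = 12 − 5 − 6 = 1; torsion from ∂_2 factors > 1: none. So H_1 = Z.
H_2: b_2 = 6 − 6 − 0 = 0; torsion from ∂_3 factors > 1: none. So H_2 = 0.

H_0 = Z,  H_1 = Z,  H_2 = 0.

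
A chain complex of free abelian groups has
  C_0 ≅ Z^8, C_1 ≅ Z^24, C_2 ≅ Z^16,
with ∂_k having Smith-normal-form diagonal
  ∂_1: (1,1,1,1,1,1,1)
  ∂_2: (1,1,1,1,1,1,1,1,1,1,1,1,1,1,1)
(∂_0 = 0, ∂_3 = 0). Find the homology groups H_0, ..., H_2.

H_0 ≅ Z,  H_1 ≅ Z^2,  H_2 ≅ Z.

H_0: b_0 = 8 − 0 − 7 = 1; torsion from ∂_1 factors > 1: none. So H_0 ≅ Z.
H_1: b_1 = 24 − 7 − 15 = 2; torsion from ∂_2 factors > 1: none. So H_1 ≅ Z^2.
H_2: b_2 = 16 − 15 − 0 = 1; torsion from ∂_3 factors > 1: none. So H_2 ≅ Z.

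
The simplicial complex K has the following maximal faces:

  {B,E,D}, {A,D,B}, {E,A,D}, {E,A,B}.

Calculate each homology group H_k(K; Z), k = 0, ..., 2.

H_0 = Z,  H_1 = 0,  H_2 = Z.

K has 4 vertices, 6 edges, 4 triangles.
rank ∂_0 = 0, rank ∂_1 = 3 ⇒ b_0 = 4 − 0 − 3 = 1; all invariant factors of ∂_1 are 1 so no torsion. So H_0 = Z.
rank ∂_1 = 3, rank ∂_2 = 3 ⇒ b_1 = 6 − 3 − 3 = 0; all invariant factors of ∂_2 are 1 so no torsion. So H_1 = 0.
rank ∂_2 = 3, rank ∂_3 = 0 ⇒ b_2 = 4 − 3 − 0 = 1. So H_2 = Z.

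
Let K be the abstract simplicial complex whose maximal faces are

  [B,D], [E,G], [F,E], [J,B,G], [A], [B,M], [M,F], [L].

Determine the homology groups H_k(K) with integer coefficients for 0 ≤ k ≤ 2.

H_0 = Z^3,  H_1 = Z,  H_2 = 0.

Fix the vertex order A < B < D < E < F < G < J < L < M and write every simplex with vertices in increasing order. Then dim K = 2 and the simplices of K are:

  0-simplices (9): A, B, D, E, F, G, J, L, M
  1-simplices (8): BD, BG, BJ, BM, EF, EG, FM, GJ
  2-simplices (1): BGJ

Hence C_0 ≅ Z^9, C_1 ≅ Z^8, C_2 ≅ Z^1.

The boundary map ∂_1: C_1 → C_0 sends each edge [p,q] (with p < q) to q − p. For instance
  ∂GJ = J − G.
The resulting 9×8 matrix has rank 6, and its Smith normal form has invariant factors (1,1,1,1,1,1).

∂_2: C_2 → C_1 acts by ∂[p,q,r] = [q,r] − [p,r] + [p,q]. For instance
  ∂BGJ = GJ − BJ + BG.
The resulting 8×1 matrix has rank 1, and its Smith normal form has invariant factors (1).

Reading off H_k = ker ∂_k / im ∂_{k+1}:

  H_0: rank C_0 − rank ∂_1 = 9 − 6 = 3, and the invariant factors of ∂_1 are all 1, so H_0 ≅ Z^3.
  H_1: rank ker ∂_1 − rank ∂_2 = (8 − 6) − 1 = 1, and the invariant factors of ∂_2 are all 1, so H_1 ≅ Z.
  H_2: rank ker ∂_2 − rank ∂_3 = (1 − 1) − 0 = 0, and there is no ∂_3, so H_2 ≅ 0.

As a check, the Euler characteristic is 9 − 8 + 1 = 2, which agrees with 3 − 1 + 0 = 2.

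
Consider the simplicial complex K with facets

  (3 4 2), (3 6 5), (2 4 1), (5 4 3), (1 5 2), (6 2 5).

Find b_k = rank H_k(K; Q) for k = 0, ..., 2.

Take the total order 1 < 2 < 3 < 4 < 5 < 6 on the vertex set. Then K (dimension 2) consists of the simplices:

  0-simplices (6): [1], [2], [3], [4], [5], [6]
  1-simplices (12): [1,2], [1,4], [1,5], [2,3], [2,4], [2,5], [2,6], [3,4], [3,5], [3,6], [4,5], [5,6]
  2-simplices (6): [1,2,4], [1,2,5], [2,3,4], [2,5,6], [3,4,5], [3,5,6]

so the chain groups are C_0 ≅ Z^6, C_1 ≅ Z^12, C_2 ≅ Z^6.

∂_1: C_1 → C_0 maps an edge to its endpoints' difference, ∂[p,q] = q − p. For instance
  ∂[1,2] = [2] − [1].
The 6×12 boundary matrix has rank 5 and Smith normal form diag(1,1,1,1,1).

The boundary map ∂_2: C_2 → C_1 maps a triangle to the signed sum of its edges. For instance
  ∂[1,2,4] = [2,4] − [1,4] + [1,2],
  ∂[3,5,6] = [5,6] − [3,6] + [3,5].
As a 12×6 matrix over Z this has rank 6, with invariant factors (1,1,1,1,1,1).

From H_k ≅ ker(∂_k) / im(∂_{k+1}) we obtain:

  H_0: rank C_0 − rank ∂_1 = 6 − 5 = 1, and the invariant factors of ∂_1 are all 1, so H_0 = Z.
  H_1: rank ker ∂_1 − rank ∂_2 = (12 − 5) − 6 = 1, and the invariant factors of ∂_2 are all 1, so H_1 = Z.
  H_2: rank ker ∂_2 − rank ∂_3 = (6 − 6) − 0 = 0, and there is no ∂_3, so H_2 = 0.

(K is a triangulation of the cylinder S^1 x I.)

Hence the Betti numbers are b_0 = 1, b_1 = 1, b_2 = 0.

b_0 = 1, b_1 = 1, b_2 = 0.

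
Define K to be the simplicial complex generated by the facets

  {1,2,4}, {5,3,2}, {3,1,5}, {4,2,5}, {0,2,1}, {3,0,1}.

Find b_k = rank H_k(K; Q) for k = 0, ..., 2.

b_0 = 1, b_1 = 1, b_2 = 0.

Fix the vertex order 0 < 1 < 2 < 3 < 4 < 5 and write every simplex with vertices in increasing order. Then dim K = 2 and the simplices of K are:

  0-simplices (6): [0], [1], [2], [3], [4], [5]
  1-simplices (12): [0,1], [0,2], [0,3], [1,2], [1,3], [1,4], [1,5], [2,3], [2,4], [2,5], [3,5], [4,5]
  2-simplices (6): [0,1,2], [0,1,3], [1,2,4], [1,3,5], [2,3,5], [2,4,5]

giving chain groups C_0 ≅ Z^6, C_1 ≅ Z^12, C_2 ≅ Z^6.

Boundary ∂_1: C_1 → C_0 sends each edge [p,q] (with p < q) to q − p. For instance
  ∂[2,5] = [5] − [2].
The 6×12 boundary matrix has rank 5 and Smith normal form diag(1,1,1,1,1).

∂_2: C_2 → C_1 maps a triangle to the signed sum of its edges. For instance
  ∂[0,1,3] = [1,3] − [0,3] + [0,1],
  ∂[0,1,2] = [1,2] − [0,2] + [0,1].
The resulting 12×6 matrix has rank 6, and its Smith normal form has invariant factors (1,1,1,1,1,1).

Reading off H_k = ker ∂_k / im ∂_{k+1}:

  H_0: rank C_0 − rank ∂_1 = 6 − 5 = 1, and the invariant factors of ∂_1 are all 1, so H_0 ≅ Z.
  H_1: rank ker ∂_1 − rank ∂_2 = (12 − 5) − 6 = 1, and the invariant factors of ∂_2 are all 1, so H_1 ≅ Z.
  H_2: rank ker ∂_2 − rank ∂_3 = (6 − 6) − 0 = 0, and there is no ∂_3, so H_2 ≅ 0.

As a check, the Euler characteristic is 6 − 12 + 6 = 0, which agrees with 1 − 1 + 0 = 0.
(K is a triangulation of the cylinder S^1 x I.)

Hence the Betti numbers are b_0 = 1, b_1 = 1, b_2 = 0.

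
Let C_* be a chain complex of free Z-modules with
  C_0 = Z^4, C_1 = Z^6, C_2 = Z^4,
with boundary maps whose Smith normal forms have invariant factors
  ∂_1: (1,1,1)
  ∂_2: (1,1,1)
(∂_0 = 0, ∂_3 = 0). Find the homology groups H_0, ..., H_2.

H_0 ≅ Z,  H_1 = 0,  H_2 ≅ Z.

H_0: b_0 = 4 − 0 − 3 = 1; torsion from ∂_1 factors > 1: none. So H_0 ≅ Z.
H_1: b_1 = 6 − 3 − 3 = 0; torsion from ∂_2 factors > 1: none. So H_1 ≅ 0.
H_2: b_2 = 4 − 3 − 0 = 1; torsion from ∂_3 factors > 1: none. So H_2 ≅ Z.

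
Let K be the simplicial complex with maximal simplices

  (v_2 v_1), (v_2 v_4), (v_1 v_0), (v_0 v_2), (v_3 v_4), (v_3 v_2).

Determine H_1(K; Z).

H_1 = Z^2.

We work with the vertex ordering v_0 < v_1 < v_2 < v_3 < v_4. The simplices of K, each written with vertices in increasing order, are:

  0-simplices (5): [v_0], [v_1], [v_2], [v_3], [v_4]
  1-simplices (6): [v_0,v_1], [v_0,v_2], [v_1,v_2], [v_2,v_3], [v_2,v_4], [v_3,v_4]

giving chain groups C_0 ≅ Z^5, C_1 ≅ Z^6.

Boundary ∂_1: C_1 → C_0 sends each edge [p,q] (with p < q) to q − p.
As a 5×6 matrix over Z this has rank 4, with invariant factors (1,1,1,1).

From H_k ≅ ker(∂_k) / im(∂_{k+1}) we obtain:

  H_1: rank ker ∂_1 − rank ∂_2 = (6 − 4) − 0 = 2, and there is no ∂_2, so H_1 = Z^2.

(K is a triangulation of a wedge of 2 circles.)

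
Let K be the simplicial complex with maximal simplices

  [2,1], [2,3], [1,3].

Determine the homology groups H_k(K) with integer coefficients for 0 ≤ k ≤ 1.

Take the total order 1 < 2 < 3 on the vertex set. Then K (dimension 1) consists of the simplices:

  0-simplices (3): [1], [2], [3]
  1-simplices (3): [1,2], [1,3], [2,3]

giving chain groups C_0 ≅ Z^3, C_1 ≅ Z^3.

∂_1: C_1 → C_0 sends each edge [p,q] (with p < q) to q − p.
The resulting 3×3 matrix has rank 2, and its Smith normal form has invariant factors (1,1).

Now H_k = ker ∂_k / im ∂_{k+1}, so:

  H_0: rank C_0 − rank ∂_1 = 3 − 2 = 1, and the invariant factors of ∂_1 are all 1, so H_0 ≅ Z.
  H_1: rank ker ∂_1 − rank ∂_2 = (3 − 2) − 0 = 1, and there is no ∂_2, so H_1 ≅ Z.

(K is a triangulation of the circle S^1.)

H_0 = Z,  H_1 = Z.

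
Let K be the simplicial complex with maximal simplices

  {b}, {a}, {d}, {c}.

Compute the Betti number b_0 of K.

Take the total order a < b < c < d on the vertex set. Then K (dimension 0) consists of the simplices:

  0-simplices (4): a, b, c, d

Hence C_0 ≅ Z^4.

From H_k ≅ ker(∂_k) / im(∂_{k+1}) we obtain:

  H_0: rank C_0 − rank ∂_1 = 4 − 0 = 4, and there is no ∂_1, so H_0 ≅ Z^4.

Hence the Betti numbers are b_0 = 4.

b_0 = 4.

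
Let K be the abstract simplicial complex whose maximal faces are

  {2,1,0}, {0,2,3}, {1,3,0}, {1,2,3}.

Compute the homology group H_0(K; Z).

We work with the vertex ordering 0 < 1 < 2 < 3. The simplices of K, each written with vertices in increasing order, are:

  0-simplices (4): [0], [1], [2], [3]
  1-simplices (6): [0,1], [0,2], [0,3], [1,2], [1,3], [2,3]
  2-simplices (4): [0,1,2], [0,1,3], [0,2,3], [1,2,3]

so the chain groups are C_0 ≅ Z^4, C_1 ≅ Z^6, C_2 ≅ Z^4.

Boundary ∂_1: C_1 → C_0 sends each edge [p,q] (with p < q) to q − p. For instance
  ∂[1,3] = [3] − [1].
As a 4×6 matrix over Z this has rank 3, with invariant factors (1,1,1).

∂_2: C_2 → C_1 sends each 2-simplex [p,q,r] to [q,r] − [p,r] + [p,q]. For instance
  ∂[0,1,2] = [1,2] − [0,2] + [0,1],
  ∂[0,2,3] = [2,3] − [0,3] + [0,2].
This gives a 6×4 integer matrix of rank 3; reducing to Smith normal form yields diagonal entries (1,1,1).

From H_k ≅ ker(∂_k) / im(∂_{k+1}) we obtain:

  H_0: rank C_0 − rank ∂_1 = 4 − 3 = 1, and the invariant factors of ∂_1 are all 1, so H_0 = Z.

H_0 = Z.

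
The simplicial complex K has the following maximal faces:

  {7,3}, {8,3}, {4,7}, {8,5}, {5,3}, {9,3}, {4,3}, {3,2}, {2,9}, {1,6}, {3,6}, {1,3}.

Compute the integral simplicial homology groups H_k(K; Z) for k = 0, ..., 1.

Order the vertices as 1 < 2 < 3 < 4 < 5 < 6 < 7 < 8 < 9. Listing each simplex with vertices in this order, K has dimension 1 with simplices:

  0-simplices (9): [1], [2], [3], [4], [5], [6], [7], [8], [9]
  1-simplices (12): [1,3], [1,6], [2,3], [2,9], [3,4], [3,5], [3,6], [3,7], [3,8], [3,9], [4,7], [5,8]

so the chain groups are C_0 ≅ Z^9, C_1 ≅ Z^12.

∂_1: C_1 → C_0 maps an edge to its endpoints' difference, ∂[p,q] = q − p. For instance
  ∂[4,7] = [7] − [4].
The resulting 9×12 matrix has rank 8, and its Smith normal form has invariant factors (1,1,1,1,1,1,1,1).

Reading off H_k = ker ∂_k / im ∂_{k+1}:

  H_0: rank C_0 − rank ∂_1 = 9 − 8 = 1, and the invariant factors of ∂_1 are all 1, so H_0 = Z.
  H_1: rank ker ∂_1 − rank ∂_2 = (12 − 8) − 0 = 4, and there is no ∂_2, so H_1 = Z^4.

As a check, the Euler characteristic is 9 − 12 = -3, which agrees with 1 − 4 = -3.

H_0 ≅ Z,  H_1 ≅ Z^4.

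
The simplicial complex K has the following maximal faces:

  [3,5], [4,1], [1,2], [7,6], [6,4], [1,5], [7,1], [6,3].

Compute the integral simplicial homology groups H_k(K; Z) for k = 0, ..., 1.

H_0 ≅ Z,  H_1 ≅ Z^2.

Take the total order 1 < 2 < 3 < 4 < 5 < 6 < 7 on the vertex set. Then K (dimension 1) consists of the simplices:

  0-simplices (7): [1], [2], [3], [4], [5], [6], [7]
  1-simplices (8): [1,2], [1,4], [1,5], [1,7], [3,5], [3,6], [4,6], [6,7]

giving chain groups C_0 ≅ Z^7, C_1 ≅ Z^8.

∂_1: C_1 → C_0 is given by ∂[p,q] = [q] − [p]. For instance
  ∂[4,6] = [6] − [4].
The 7×8 boundary matrix has rank 6 and Smith normal form diag(1,1,1,1,1,1).

Reading off H_k = ker ∂_k / im ∂_{k+1}:

  H_0: rank C_0 − rank ∂_1 = 7 − 6 = 1, and the invariant factors of ∂_1 are all 1, so H_0 ≅ Z.
  H_1: rank ker ∂_1 − rank ∂_2 = (8 − 6) − 0 = 2, and there is no ∂_2, so H_1 ≅ Z^2.

As a check, the Euler characteristic is 7 − 8 = -1, which agrees with 1 − 2 = -1.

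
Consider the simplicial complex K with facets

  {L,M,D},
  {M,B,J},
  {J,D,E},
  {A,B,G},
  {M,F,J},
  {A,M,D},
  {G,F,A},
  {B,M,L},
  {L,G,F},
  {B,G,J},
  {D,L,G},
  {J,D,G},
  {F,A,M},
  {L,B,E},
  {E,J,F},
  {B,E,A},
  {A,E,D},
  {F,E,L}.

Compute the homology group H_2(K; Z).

H_2 = Z.

Fix the vertex order A < B < D < E < F < G < J < L < M and write every simplex with vertices in increasing order. Then dim K = 2 and the simplices of K are:

  0-simplices (9): A, B, D, E, F, G, J, L, M
  1-simplices (27): AB, AD, AE, AF, AG, AM, BE, BG, BJ, BL, BM, DE, DG, DJ, DL, DM, EF, EJ, EL, FG, FJ, FL, FM, GJ, GL, JM, LM
  2-simplices (18): ABE, ABG, ADE, ADM, AFG, AFM, BEL, BGJ, BJM, BLM, DEJ, DGJ, DGL, DLM, EFJ, EFL, FGL, FJM

so the chain groups are C_0 ≅ Z^9, C_1 ≅ Z^27, C_2 ≅ Z^18.

Boundary ∂_1: C_1 → C_0 is given by ∂[p,q] = [q] − [p]. For instance
  ∂AE = E − A.
The resulting 9×27 matrix has rank 8, and its Smith normal form has invariant factors (1,1,1,1,1,1,1,1).

Boundary ∂_2: C_2 → C_1 sends each 2-simplex [p,q,r] to [q,r] − [p,r] + [p,q]. For instance
  ∂BJM = JM − BM + BJ,
  ∂ADE = DE − AE + AD.
This gives a 27×18 integer matrix of rank 17; reducing to Smith normal form yields diagonal entries (1,1,1,1,1,1,1,1,1,1,1,1,1,1,1,1,1).

Reading off H_k = ker ∂_k / im ∂_{k+1}:

  H_2: rank ker ∂_2 − rank ∂_3 = (18 − 17) − 0 = 1, and there is no ∂_3, so H_2 = Z.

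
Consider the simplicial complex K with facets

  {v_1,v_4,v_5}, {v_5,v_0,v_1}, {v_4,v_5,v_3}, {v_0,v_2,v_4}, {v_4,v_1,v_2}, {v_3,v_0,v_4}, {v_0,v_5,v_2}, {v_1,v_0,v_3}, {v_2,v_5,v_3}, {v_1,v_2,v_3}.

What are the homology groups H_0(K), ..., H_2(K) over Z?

Take the total order v_0 < v_1 < v_2 < v_3 < v_4 < v_5 on the vertex set. Then K (dimension 2) consists of the simplices:

  0-simplices (6): [v_0], [v_1], [v_2], [v_3], [v_4], [v_5]
  1-simplices (15): (15 of them)
  2-simplices (10): [v_0,v_1,v_3], [v_0,v_1,v_5], [v_0,v_2,v_4], [v_0,v_2,v_5], [v_0,v_3,v_4], [v_1,v_2,v_3], [v_1,v_2,v_4], [v_1,v_4,v_5], [v_2,v_3,v_5], [v_3,v_4,v_5]

so the chain groups are C_0 ≅ Z^6, C_1 ≅ Z^15, C_2 ≅ Z^10.

∂_1: C_1 → C_0 sends each edge [p,q] (with p < q) to q − p.
This gives a 6×15 integer matrix of rank 5; reducing to Smith normal form yields diagonal entries (1,1,1,1,1).

Boundary ∂_2: C_2 → C_1 sends each 2-simplex [p,q,r] to [q,r] − [p,r] + [p,q]. For instance
  ∂[v_3,v_4,v_5] = [v_4,v_5] − [v_3,v_5] + [v_3,v_4],
  ∂[v_1,v_2,v_3] = [v_2,v_3] − [v_1,v_3] + [v_1,v_2].
This gives a 15×10 integer matrix of rank 10; reducing to Smith normal form yields diagonal entries (1,1,1,1,1,1,1,1,1,2).

Reading off H_k = ker ∂_k / im ∂_{k+1}:

  H_0: rank C_0 − rank ∂_1 = 6 − 5 = 1, and the invariant factors of ∂_1 are all 1, so H_0 = Z.
  H_1: rank ker ∂_1 − rank ∂_2 = (15 − 5) − 10 = 0, and ∂_2 has invariant factor 2 > 1, so H_1 = Z/2.
  H_2: rank ker ∂_2 − rank ∂_3 = (10 − 10) − 0 = 0, and there is no ∂_3, so H_2 = 0.

As a check, the Euler characteristic is 6 − 15 + 10 = 1, which agrees with 1 − 0 + 0 = 1.
(K is a triangulation of the real projective plane RP^2.)

H_0 = Z,  H_1 = Z/2,  H_2 = 0.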